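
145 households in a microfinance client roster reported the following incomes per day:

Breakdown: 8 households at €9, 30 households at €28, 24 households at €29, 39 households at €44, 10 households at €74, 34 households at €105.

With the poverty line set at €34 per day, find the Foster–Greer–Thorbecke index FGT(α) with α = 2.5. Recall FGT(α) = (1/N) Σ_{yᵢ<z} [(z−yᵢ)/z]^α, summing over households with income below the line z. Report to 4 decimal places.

Incomes under z: 8×€9, 30×€28, 24×€29 (q = 62 of N = 145).
Normalized shortfalls: (34−9)/34 = 0.7353 (×8); (34−28)/34 = 0.1765 (×30); (34−29)/34 = 0.1471 (×24).
Raised to α = 2.5: 0.46361 (×8); 0.01308 (×30); 0.00829 (×24).
Sum = 4.300385; FGT(2.5) = 4.300385 / 145 = 0.0297.

0.0297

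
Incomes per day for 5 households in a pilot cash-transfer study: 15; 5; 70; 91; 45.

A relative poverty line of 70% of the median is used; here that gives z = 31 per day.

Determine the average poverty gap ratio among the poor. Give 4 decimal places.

0.6774

Incomes under z: 5, 15 (q = 2 of N = 5).
Relative gaps: 0.8387, 0.5161; sum = 1.354839.
I averages over the q = 2 poor units only: 1.354839 / 2 = 0.6774.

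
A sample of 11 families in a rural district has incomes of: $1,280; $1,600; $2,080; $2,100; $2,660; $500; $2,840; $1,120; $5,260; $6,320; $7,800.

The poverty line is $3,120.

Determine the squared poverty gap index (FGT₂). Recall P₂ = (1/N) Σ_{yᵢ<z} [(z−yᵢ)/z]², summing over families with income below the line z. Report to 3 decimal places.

0.177

Below z: $500, $1,120, $1,280, $1,600, $2,080, $2,100, $2,660, $2,840 (q = 8 of N = 11).
Shortfall ratios: (3120−500)/3120 = 0.8397; (3120−1120)/3120 = 0.6410; (3120−1280)/3120 = 0.5897; (3120−1600)/3120 = 0.4872; (3120−2080)/3120 = 0.3333; (3120−2100)/3120 = 0.3269; (3120−2660)/3120 = 0.1474; (3120−2840)/3120 = 0.0897.
Squared: 0.7052; 0.4109; 0.3478; 0.2373; 0.1111; 0.1069; 0.0217; 0.0081.
Sum = 1.949006; P₂ = 1.949006 / 11 = 0.177.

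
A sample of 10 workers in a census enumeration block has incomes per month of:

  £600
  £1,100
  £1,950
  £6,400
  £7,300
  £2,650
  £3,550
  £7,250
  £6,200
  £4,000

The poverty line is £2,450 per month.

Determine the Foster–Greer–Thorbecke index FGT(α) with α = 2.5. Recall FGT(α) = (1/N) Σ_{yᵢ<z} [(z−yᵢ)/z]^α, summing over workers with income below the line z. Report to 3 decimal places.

0.074

Incomes under z: £600, £1,100, £1,950 (q = 3 of N = 10).
Gap ratios (z−y)/z: (2450−600)/2450 = 0.7551; (2450−1100)/2450 = 0.5510; (2450−1950)/2450 = 0.2041.
Raised to α = 2.5: 0.49547; 0.22538; 0.01882.
Sum = 0.739664; FGT(2.5) = 0.739664 / 10 = 0.074.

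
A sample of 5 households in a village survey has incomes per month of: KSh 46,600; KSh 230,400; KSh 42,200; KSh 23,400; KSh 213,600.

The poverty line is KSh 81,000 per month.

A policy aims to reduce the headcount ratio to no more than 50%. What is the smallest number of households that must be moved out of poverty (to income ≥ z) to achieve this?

3 of the 5 households are poor, so H = 3/5 = 0.600.
A headcount ratio of at most 50% allows at most ⌊0.50 × 5⌋ = 2 poor households.
So at least 3 − 2 = 1 must be lifted.

1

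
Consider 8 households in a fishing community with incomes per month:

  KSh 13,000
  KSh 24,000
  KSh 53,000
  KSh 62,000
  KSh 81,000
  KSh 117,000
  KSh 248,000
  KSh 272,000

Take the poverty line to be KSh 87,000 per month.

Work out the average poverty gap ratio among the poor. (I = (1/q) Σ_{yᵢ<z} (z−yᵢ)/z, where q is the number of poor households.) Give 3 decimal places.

0.464

Poor units: KSh 13,000, KSh 24,000, KSh 53,000, KSh 62,000, KSh 81,000 (q = 5 of N = 8).
Shortfall ratios (z−y)/z: 0.8506, 0.7241, 0.3908, 0.2874, 0.0690; sum = 2.321839.
The income-gap ratio divides by q (the poor only): 2.321839 / 5 = 0.464.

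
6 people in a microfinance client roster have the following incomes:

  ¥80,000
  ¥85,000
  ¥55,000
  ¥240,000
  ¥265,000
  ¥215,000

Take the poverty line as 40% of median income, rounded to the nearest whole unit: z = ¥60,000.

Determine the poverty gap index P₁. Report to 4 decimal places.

Below the line: ¥55,000 (q = 1 of N = 6).
Gap ratios (z−y)/z: (60000−55000)/60000 = 0.0833.
Sum of shortfalls = 0.083333; P₁ averages over all N: 0.083333 / 6 = 0.0139.

0.0139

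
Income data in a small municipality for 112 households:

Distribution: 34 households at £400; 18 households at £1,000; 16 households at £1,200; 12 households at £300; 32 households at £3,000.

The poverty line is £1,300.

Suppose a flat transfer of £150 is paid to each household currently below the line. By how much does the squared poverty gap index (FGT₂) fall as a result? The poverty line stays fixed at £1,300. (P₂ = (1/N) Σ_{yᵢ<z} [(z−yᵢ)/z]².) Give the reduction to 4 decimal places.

Before: below the line — 12×£300, 34×£400, 18×£1,000, 16×£1,200; squared poverty gap index (FGT₂) = 0.218301.
After the £150 transfer: below the line — 12×£450, 34×£550, 18×£1,150; squared poverty gap index (FGT₂) = 0.148986.
Reduction = 0.218301 − 0.148986 = 0.0693.

0.0693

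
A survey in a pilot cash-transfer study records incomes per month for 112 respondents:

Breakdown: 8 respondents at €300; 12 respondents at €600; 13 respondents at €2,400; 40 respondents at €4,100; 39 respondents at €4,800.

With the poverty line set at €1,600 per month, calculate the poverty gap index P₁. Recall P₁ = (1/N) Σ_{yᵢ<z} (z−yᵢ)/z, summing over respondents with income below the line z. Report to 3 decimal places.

0.125

Below z: 8×€300, 12×€600 (q = 20 of N = 112).
Gap ratios (z−y)/z: (1600−300)/1600 = 0.8125 (×8); (1600−600)/1600 = 0.6250 (×12).
Σ = 14.000000. Dividing by the full population N = 112 gives P₁ = 0.125.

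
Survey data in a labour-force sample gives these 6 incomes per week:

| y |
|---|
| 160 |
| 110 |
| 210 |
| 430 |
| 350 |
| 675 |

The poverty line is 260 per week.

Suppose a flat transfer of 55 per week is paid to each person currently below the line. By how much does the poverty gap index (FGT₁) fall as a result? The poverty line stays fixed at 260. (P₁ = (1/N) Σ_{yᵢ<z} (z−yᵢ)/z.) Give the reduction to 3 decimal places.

0.103

Before: below the line — 110, 160, 210; poverty gap index (FGT₁) = 0.19231.
After the 55 transfer: below the line — 165, 215; poverty gap index (FGT₁) = 0.08974.
Reduction = 0.19231 − 0.08974 = 0.103.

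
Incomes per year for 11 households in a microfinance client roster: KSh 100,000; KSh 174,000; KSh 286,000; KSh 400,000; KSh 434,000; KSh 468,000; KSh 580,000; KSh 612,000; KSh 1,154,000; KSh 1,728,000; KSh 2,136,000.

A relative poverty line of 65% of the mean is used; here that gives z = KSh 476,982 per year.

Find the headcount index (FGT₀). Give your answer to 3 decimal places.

6 of the 11 households have income below KSh 476,982.
H = 6/11 = 0.545.

0.545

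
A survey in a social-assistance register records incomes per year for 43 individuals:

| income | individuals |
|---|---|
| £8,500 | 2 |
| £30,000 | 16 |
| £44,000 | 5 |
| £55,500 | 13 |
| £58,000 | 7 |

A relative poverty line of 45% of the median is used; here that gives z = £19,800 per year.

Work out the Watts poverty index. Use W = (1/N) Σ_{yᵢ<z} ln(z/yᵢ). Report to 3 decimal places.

Incomes under z: 2×£8,500 (q = 2 of N = 43).
Log gaps: ln(19800/8500) = 0.8456 (×2).
W = 1.691232 / 43 = 0.039.

0.039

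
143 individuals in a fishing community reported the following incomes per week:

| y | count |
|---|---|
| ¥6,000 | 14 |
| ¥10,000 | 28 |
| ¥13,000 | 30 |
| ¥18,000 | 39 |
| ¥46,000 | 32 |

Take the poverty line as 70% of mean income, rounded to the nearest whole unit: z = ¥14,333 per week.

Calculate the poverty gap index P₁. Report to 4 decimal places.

0.1356

Below the line: 14×¥6,000, 28×¥10,000, 30×¥13,000 (q = 72 of N = 143).
Gap ratios (z−y)/z: (14333−6000)/14333 = 0.5814 (×14); (14333−10000)/14333 = 0.3023 (×28); (14333−13000)/14333 = 0.0930 (×30).
Sum of shortfalls = 19.394125; P₁ averages over all N: 19.394125 / 143 = 0.1356.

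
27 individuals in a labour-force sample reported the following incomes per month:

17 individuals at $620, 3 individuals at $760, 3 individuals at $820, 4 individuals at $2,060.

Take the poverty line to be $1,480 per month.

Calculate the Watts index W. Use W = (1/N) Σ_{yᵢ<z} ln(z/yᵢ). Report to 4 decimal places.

Below the line: 17×$620, 3×$760, 3×$820 (q = 23 of N = 27).
Log gaps: ln(1480/620) = 0.8701 (×17); ln(1480/760) = 0.6665 (×3); ln(1480/820) = 0.5905 (×3).
W = 18.562240 / 27 = 0.6875.

0.6875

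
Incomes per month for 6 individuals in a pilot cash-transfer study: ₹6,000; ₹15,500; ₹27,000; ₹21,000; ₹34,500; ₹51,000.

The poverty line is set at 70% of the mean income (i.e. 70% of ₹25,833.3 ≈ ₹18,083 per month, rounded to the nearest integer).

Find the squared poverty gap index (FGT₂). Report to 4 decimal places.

0.0778

Below z: ₹6,000, ₹15,500 (q = 2 of N = 6).
Shortfall ratios: (18083−6000)/18083 = 0.6682; (18083−15500)/18083 = 0.1428.
Squared: 0.4465; 0.0204.
Sum = 0.466890; P₂ = 0.466890 / 6 = 0.0778.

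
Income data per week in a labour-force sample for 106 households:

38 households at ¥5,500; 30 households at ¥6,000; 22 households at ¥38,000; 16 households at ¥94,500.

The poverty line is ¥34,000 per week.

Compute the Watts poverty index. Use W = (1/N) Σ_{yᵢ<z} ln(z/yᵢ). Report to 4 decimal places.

Below the line: 38×¥5,500, 30×¥6,000 (q = 68 of N = 106).
Log shortfalls: ln(34000/5500) = 1.8216 (×38); ln(34000/6000) = 1.7346 (×30).
W = 121.259304 / 106 = 1.1440.

1.1440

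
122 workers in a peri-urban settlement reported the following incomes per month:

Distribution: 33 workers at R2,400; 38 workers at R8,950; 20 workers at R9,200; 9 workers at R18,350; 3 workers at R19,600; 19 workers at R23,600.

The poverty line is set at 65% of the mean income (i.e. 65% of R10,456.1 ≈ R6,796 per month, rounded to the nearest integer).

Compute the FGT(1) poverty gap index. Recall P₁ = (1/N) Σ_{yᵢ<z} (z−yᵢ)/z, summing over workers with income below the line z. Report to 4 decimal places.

Incomes under z: 33×R2,400 (q = 33 of N = 122).
Shortfall ratios: (6796−2400)/6796 = 0.6469 (×33).
Sum of shortfalls = 21.346086; P₁ averages over all N: 21.346086 / 122 = 0.1750.

0.1750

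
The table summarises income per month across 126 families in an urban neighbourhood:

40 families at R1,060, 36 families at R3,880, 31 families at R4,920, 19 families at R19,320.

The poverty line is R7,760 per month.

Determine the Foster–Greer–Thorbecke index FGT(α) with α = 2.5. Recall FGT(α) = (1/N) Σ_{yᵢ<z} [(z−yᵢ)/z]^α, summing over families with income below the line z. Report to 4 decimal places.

0.2903

Below the line: 40×R1,060, 36×R3,880, 31×R4,920 (q = 107 of N = 126).
Normalized shortfalls: (7760−1060)/7760 = 0.8634 (×40); (7760−3880)/7760 = 0.5000 (×36); (7760−4920)/7760 = 0.3660 (×31).
Raised to α = 2.5: 0.69268 (×40); 0.17678 (×36); 0.08103 (×31).
Sum = 36.583070; FGT(2.5) = 36.583070 / 126 = 0.2903.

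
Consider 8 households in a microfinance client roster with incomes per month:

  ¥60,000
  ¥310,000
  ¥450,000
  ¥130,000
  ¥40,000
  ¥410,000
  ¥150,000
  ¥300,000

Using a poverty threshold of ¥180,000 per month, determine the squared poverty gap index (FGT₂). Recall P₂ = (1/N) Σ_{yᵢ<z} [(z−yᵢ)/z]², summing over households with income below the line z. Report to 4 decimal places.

0.1443

Poor units: ¥40,000, ¥60,000, ¥130,000, ¥150,000 (q = 4 of N = 8).
Gap ratios (z−y)/z: (180000−40000)/180000 = 0.7778; (180000−60000)/180000 = 0.6667; (180000−130000)/180000 = 0.2778; (180000−150000)/180000 = 0.1667.
Squared: 0.6049; 0.4444; 0.0772; 0.0278.
Sum = 1.154321; P₂ = 1.154321 / 8 = 0.1443.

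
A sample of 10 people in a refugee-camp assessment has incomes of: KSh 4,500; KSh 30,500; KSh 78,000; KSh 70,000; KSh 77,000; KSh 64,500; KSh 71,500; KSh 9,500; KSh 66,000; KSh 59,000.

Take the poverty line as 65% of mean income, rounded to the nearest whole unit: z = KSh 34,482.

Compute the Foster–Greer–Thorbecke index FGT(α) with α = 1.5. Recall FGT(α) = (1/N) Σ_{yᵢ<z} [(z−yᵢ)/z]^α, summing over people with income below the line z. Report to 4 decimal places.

0.1467

Below z: KSh 4,500, KSh 9,500, KSh 30,500 (q = 3 of N = 10).
Relative gaps: (34482−4500)/34482 = 0.8695; (34482−9500)/34482 = 0.7245; (34482−30500)/34482 = 0.1155.
Raised to α = 1.5: 0.81078; 0.61667; 0.03924.
Sum = 1.466691; FGT(1.5) = 1.466691 / 10 = 0.1467.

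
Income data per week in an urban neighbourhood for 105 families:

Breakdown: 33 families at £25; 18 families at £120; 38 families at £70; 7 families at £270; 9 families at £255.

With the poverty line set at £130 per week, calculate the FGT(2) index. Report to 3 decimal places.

0.283

Poor units: 33×£25, 38×£70, 18×£120 (q = 89 of N = 105).
Relative gaps: (130−25)/130 = 0.8077 (×33); (130−70)/130 = 0.4615 (×38); (130−120)/130 = 0.0769 (×18).
Squared: 0.6524 (×33); 0.2130 (×38); 0.0059 (×18).
Sum = 29.729290; P₂ = 29.729290 / 105 = 0.283.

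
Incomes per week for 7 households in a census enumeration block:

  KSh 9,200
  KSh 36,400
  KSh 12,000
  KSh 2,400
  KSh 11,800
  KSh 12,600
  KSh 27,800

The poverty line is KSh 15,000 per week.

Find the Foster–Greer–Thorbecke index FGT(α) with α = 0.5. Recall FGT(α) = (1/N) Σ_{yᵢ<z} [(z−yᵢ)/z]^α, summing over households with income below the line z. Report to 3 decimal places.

Poor units: KSh 2,400, KSh 9,200, KSh 11,800, KSh 12,000, KSh 12,600 (q = 5 of N = 7).
Relative gaps: (15000−2400)/15000 = 0.8400; (15000−9200)/15000 = 0.3867; (15000−11800)/15000 = 0.2133; (15000−12000)/15000 = 0.2000; (15000−12600)/15000 = 0.1600.
Raised to α = 0.5: 0.91652; 0.62183; 0.46188; 0.44721; 0.40000.
Sum = 2.847434; FGT(0.5) = 2.847434 / 7 = 0.407.

0.407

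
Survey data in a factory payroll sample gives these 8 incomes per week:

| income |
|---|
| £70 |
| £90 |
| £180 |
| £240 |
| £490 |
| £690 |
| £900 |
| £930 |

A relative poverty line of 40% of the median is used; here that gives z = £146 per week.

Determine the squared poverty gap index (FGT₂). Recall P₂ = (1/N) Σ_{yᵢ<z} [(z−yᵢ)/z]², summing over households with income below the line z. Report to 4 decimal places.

0.0523

Incomes under z: £70, £90 (q = 2 of N = 8).
Normalized shortfalls: (146−70)/146 = 0.5205; (146−90)/146 = 0.3836.
Squared: 0.2710; 0.1471.
Sum = 0.418090; P₂ = 0.418090 / 8 = 0.0523.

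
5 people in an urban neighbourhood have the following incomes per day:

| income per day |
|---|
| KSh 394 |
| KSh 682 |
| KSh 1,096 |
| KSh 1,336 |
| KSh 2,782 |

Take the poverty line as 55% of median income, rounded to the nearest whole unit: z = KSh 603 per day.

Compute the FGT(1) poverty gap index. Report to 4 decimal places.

0.0693

Incomes under z: KSh 394 (q = 1 of N = 5).
Normalized shortfalls: (603−394)/603 = 0.3466.
Sum of shortfalls = 0.346600; P₁ averages over all N: 0.346600 / 5 = 0.0693.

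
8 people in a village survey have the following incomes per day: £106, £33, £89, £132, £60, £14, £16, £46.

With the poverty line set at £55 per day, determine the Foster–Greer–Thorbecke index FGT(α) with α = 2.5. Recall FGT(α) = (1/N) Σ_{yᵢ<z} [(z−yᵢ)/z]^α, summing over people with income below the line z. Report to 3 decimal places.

Incomes under z: £14, £16, £33, £46 (q = 4 of N = 8).
Relative gaps: (55−14)/55 = 0.7455; (55−16)/55 = 0.7091; (55−33)/55 = 0.4000; (55−46)/55 = 0.1636.
Raised to α = 2.5: 0.47979; 0.42340; 0.10119; 0.01083.
Sum = 1.015220; FGT(2.5) = 1.015220 / 8 = 0.127.

0.127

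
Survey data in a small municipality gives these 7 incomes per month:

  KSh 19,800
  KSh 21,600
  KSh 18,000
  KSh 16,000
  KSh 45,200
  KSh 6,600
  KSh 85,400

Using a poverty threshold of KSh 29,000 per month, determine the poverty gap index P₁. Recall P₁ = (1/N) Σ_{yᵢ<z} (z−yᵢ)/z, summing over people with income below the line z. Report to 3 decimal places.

Below the line: KSh 6,600, KSh 16,000, KSh 18,000, KSh 19,800, KSh 21,600 (q = 5 of N = 7).
Relative gaps: (29000−6600)/29000 = 0.7724; (29000−16000)/29000 = 0.4483; (29000−18000)/29000 = 0.3793; (29000−19800)/29000 = 0.3172; (29000−21600)/29000 = 0.2552.
Σ = 2.172414. Dividing by the full population N = 7 gives P₁ = 0.310.

0.310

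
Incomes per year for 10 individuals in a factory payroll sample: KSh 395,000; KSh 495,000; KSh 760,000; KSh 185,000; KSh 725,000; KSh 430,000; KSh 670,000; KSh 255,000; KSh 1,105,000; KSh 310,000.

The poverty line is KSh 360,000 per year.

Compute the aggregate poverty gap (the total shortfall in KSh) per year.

KSh 330,000

Below the line: KSh 185,000, KSh 255,000, KSh 310,000 (q = 3 of N = 10).
Individual gaps: 360000−185000 = 175000; 360000−255000 = 105000; 360000−310000 = 50000.
Aggregate gap = KSh 330,000.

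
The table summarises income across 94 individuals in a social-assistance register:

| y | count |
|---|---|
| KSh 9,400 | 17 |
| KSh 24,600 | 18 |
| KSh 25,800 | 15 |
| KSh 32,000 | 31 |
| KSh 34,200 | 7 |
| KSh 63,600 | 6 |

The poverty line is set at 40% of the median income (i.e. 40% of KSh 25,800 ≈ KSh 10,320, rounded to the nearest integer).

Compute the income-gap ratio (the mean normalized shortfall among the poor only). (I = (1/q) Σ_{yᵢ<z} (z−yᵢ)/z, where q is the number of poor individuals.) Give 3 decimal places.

0.089

Below z: 17×KSh 9,400 (q = 17 of N = 94).
Relative gaps: 0.0891 (×17); sum = 1.515504.
I averages over the q = 17 poor units only: 1.515504 / 17 = 0.089.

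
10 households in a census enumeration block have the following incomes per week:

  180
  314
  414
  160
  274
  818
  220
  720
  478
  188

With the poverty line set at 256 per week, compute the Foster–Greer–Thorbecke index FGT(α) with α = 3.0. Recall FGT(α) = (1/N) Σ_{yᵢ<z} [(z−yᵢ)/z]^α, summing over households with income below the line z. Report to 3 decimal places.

0.010

Below z: 160, 180, 188, 220 (q = 4 of N = 10).
Gap ratios (z−y)/z: (256−160)/256 = 0.3750; (256−180)/256 = 0.2969; (256−188)/256 = 0.2656; (256−220)/256 = 0.1406.
Raised to α = 3.0: 0.05273; 0.02617; 0.01874; 0.00278.
Sum = 0.100422; FGT(3.0) = 0.100422 / 10 = 0.010.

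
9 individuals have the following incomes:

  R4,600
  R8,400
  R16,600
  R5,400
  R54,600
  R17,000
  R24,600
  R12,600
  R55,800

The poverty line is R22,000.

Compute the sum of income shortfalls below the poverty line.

Below the line: R4,600, R5,400, R8,400, R12,600, R16,600, R17,000 (q = 6 of N = 9).
Individual gaps: 22000−4600 = 17400; 22000−5400 = 16600; 22000−8400 = 13600; 22000−12600 = 9400; 22000−16600 = 5400; 22000−17000 = 5000.
Aggregate gap = R67,400.

R67,400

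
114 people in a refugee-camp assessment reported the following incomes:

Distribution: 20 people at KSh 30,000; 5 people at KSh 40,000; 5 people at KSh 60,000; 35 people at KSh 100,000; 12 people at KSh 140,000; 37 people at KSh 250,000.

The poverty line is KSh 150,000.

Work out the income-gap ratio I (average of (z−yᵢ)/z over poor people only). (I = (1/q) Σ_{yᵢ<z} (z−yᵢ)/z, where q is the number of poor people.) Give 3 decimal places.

Poor units: 20×KSh 30,000, 5×KSh 40,000, 5×KSh 60,000, 35×KSh 100,000, 12×KSh 140,000 (q = 77 of N = 114).
Relative gaps: 0.8000 (×20), 0.7333 (×5), 0.6000 (×5), 0.3333 (×35), 0.0667 (×12); sum = 35.133333.
I averages over the q = 77 poor units only: 35.133333 / 77 = 0.456.

0.456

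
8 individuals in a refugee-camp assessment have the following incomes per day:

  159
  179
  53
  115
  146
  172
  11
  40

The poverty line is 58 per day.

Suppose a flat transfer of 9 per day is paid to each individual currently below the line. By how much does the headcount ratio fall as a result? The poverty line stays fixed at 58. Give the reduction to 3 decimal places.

0.125

Before: below the line — 11, 40, 53; headcount ratio = 0.37500.
After the 9 transfer: below the line — 20, 49; headcount ratio = 0.25000.
Reduction = 0.37500 − 0.25000 = 0.125.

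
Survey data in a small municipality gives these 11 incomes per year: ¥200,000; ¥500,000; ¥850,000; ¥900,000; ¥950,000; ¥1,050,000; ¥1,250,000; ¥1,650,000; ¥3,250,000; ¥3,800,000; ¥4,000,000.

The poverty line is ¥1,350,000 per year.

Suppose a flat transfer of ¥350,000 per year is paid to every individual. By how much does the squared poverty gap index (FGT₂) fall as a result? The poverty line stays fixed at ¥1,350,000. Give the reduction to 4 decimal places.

0.0914

Before: below the line — ¥200,000, ¥500,000, ¥850,000, ¥900,000, ¥950,000, ¥1,050,000, ¥1,250,000; squared poverty gap index (FGT₂) = 0.137548.
After the ¥350,000 transfer: below the line — ¥550,000, ¥850,000, ¥1,200,000, ¥1,250,000, ¥1,300,000; squared poverty gap index (FGT₂) = 0.046140.
Reduction = 0.137548 − 0.046140 = 0.0914.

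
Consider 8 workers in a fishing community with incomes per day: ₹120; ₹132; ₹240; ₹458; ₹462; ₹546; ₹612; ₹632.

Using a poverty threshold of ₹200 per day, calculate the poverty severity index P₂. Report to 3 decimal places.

0.034

Incomes under z: ₹120, ₹132 (q = 2 of N = 8).
Relative gaps: (200−120)/200 = 0.4000; (200−132)/200 = 0.3400.
Squared: 0.1600; 0.1156.
Sum = 0.275600; P₂ = 0.275600 / 8 = 0.034.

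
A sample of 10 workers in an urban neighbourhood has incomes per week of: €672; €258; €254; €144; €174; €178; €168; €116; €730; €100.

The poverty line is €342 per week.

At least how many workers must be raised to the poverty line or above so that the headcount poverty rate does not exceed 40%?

4

8 of the 10 workers are poor, so H = 8/10 = 0.800.
A headcount ratio of at most 40% allows at most ⌊0.40 × 10⌋ = 4 poor workers.
So at least 8 − 4 = 4 must be lifted.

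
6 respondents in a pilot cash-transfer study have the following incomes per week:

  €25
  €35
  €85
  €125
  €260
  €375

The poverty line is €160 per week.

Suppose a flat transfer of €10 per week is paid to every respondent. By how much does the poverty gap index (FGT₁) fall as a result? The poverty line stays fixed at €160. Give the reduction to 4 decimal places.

Before: below the line — €25, €35, €85, €125; poverty gap index (FGT₁) = 0.385417.
After the €10 transfer: below the line — €35, €45, €95, €135; poverty gap index (FGT₁) = 0.343750.
Reduction = 0.385417 − 0.343750 = 0.0417.

0.0417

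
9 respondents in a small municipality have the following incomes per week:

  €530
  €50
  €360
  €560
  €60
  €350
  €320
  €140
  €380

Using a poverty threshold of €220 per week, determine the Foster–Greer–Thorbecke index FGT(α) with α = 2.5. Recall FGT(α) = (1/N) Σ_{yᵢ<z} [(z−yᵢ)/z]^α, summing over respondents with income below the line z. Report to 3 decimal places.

0.117

Below the line: €50, €60, €140 (q = 3 of N = 9).
Gap ratios (z−y)/z: (220−50)/220 = 0.7727; (220−60)/220 = 0.7273; (220−140)/220 = 0.3636.
Raised to α = 2.5: 0.52489; 0.45107; 0.07974.
Sum = 1.055695; FGT(2.5) = 1.055695 / 9 = 0.117.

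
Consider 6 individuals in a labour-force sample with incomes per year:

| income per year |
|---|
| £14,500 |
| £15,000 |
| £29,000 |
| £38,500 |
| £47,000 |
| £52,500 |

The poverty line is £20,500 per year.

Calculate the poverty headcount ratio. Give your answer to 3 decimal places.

0.333

2 of the 6 individuals have income below £20,500.
H = 2/6 = 0.333.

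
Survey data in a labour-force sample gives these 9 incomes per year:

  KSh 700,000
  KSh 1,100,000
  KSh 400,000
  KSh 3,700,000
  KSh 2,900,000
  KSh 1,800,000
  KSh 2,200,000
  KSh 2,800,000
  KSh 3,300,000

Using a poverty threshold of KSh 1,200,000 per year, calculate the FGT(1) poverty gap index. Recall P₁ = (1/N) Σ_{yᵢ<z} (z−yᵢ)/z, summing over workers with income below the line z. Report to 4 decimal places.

0.1296

Below the line: KSh 400,000, KSh 700,000, KSh 1,100,000 (q = 3 of N = 9).
Gap ratios (z−y)/z: (1200000−400000)/1200000 = 0.6667; (1200000−700000)/1200000 = 0.4167; (1200000−1100000)/1200000 = 0.0833.
Σ = 1.166667. Dividing by the full population N = 9 gives P₁ = 0.1296.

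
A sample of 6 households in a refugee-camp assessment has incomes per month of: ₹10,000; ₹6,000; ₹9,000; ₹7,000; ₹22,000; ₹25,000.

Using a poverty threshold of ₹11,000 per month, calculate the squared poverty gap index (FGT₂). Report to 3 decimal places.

Incomes under z: ₹6,000, ₹7,000, ₹9,000, ₹10,000 (q = 4 of N = 6).
Normalized shortfalls: (11000−6000)/11000 = 0.4545; (11000−7000)/11000 = 0.3636; (11000−9000)/11000 = 0.1818; (11000−10000)/11000 = 0.0909.
Squared: 0.2066; 0.1322; 0.0331; 0.0083.
Sum = 0.380165; P₂ = 0.380165 / 6 = 0.063.

0.063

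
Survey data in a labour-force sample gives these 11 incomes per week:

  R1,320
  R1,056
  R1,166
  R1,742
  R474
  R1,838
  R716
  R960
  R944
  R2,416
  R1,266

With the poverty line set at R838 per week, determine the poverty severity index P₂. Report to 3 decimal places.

0.019

Incomes under z: R474, R716 (q = 2 of N = 11).
Relative gaps: (838−474)/838 = 0.4344; (838−716)/838 = 0.1456.
Squared: 0.1887; 0.0212.
Sum = 0.209870; P₂ = 0.209870 / 11 = 0.019.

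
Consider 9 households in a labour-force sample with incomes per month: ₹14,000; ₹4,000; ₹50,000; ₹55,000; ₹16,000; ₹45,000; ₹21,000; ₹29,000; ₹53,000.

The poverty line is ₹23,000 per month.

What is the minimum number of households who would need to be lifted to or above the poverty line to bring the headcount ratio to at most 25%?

4 of the 9 households are poor, so H = 4/9 = 0.444.
A headcount ratio of at most 25% allows at most ⌊0.25 × 9⌋ = 2 poor households.
So at least 4 − 2 = 2 must be lifted.

2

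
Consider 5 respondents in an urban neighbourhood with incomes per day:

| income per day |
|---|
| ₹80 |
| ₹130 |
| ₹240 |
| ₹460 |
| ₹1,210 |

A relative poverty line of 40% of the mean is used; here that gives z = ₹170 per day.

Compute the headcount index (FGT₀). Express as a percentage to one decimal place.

2 of the 5 respondents have income below ₹170.
H = 2/5 = 40.0%.

40.0%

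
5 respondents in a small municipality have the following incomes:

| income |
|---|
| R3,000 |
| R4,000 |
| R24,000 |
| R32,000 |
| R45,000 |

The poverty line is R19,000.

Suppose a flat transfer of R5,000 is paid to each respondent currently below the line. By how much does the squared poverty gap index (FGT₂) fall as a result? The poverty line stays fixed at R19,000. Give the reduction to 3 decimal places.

Before: below the line — R3,000, R4,000; squared poverty gap index (FGT₂) = 0.26648.
After the R5,000 transfer: below the line — R8,000, R9,000; squared poverty gap index (FGT₂) = 0.12244.
Reduction = 0.26648 − 0.12244 = 0.144.

0.144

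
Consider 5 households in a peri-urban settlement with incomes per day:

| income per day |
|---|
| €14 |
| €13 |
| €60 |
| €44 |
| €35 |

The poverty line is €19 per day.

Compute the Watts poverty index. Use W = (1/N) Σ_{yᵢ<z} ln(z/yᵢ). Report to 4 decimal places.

0.1370

Below z: €13, €14 (q = 2 of N = 5).
Log shortfalls: ln(19/13) = 0.3795; ln(19/14) = 0.3054.
W = 0.684871 / 5 = 0.1370.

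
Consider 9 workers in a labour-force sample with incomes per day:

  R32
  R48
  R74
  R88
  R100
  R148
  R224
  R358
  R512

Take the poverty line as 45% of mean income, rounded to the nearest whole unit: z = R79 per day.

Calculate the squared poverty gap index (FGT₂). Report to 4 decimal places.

Below z: R32, R48, R74 (q = 3 of N = 9).
Normalized shortfalls: (79−32)/79 = 0.5949; (79−48)/79 = 0.3924; (79−74)/79 = 0.0633.
Squared: 0.3539; 0.1540; 0.0040.
Sum = 0.511937; P₂ = 0.511937 / 9 = 0.0569.

0.0569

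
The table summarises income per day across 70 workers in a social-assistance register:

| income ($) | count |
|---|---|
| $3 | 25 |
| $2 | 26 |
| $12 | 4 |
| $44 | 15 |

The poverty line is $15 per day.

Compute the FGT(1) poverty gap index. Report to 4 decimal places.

Poor units: 26×$2, 25×$3, 4×$12 (q = 55 of N = 70).
Relative gaps: (15−2)/15 = 0.8667 (×26); (15−3)/15 = 0.8000 (×25); (15−12)/15 = 0.2000 (×4).
Σ = 43.333333. Dividing by the full population N = 70 gives P₁ = 0.6190.

0.6190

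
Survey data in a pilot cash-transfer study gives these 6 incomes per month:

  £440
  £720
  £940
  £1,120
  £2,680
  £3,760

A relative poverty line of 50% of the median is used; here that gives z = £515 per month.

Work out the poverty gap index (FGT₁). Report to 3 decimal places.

Poor units: £440 (q = 1 of N = 6).
Normalized shortfalls: (515−440)/515 = 0.1456.
Sum of shortfalls = 0.145631; P₁ averages over all N: 0.145631 / 6 = 0.024.

0.024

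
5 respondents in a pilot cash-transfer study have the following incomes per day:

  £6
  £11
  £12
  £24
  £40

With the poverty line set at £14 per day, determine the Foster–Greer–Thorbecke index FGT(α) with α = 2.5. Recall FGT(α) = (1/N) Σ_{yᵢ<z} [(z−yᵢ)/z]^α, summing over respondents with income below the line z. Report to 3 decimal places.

Incomes under z: £6, £11, £12 (q = 3 of N = 5).
Relative gaps: (14−6)/14 = 0.5714; (14−11)/14 = 0.2143; (14−12)/14 = 0.1429.
Raised to α = 2.5: 0.24683; 0.02126; 0.00771.
Sum = 0.275804; FGT(2.5) = 0.275804 / 5 = 0.055.

0.055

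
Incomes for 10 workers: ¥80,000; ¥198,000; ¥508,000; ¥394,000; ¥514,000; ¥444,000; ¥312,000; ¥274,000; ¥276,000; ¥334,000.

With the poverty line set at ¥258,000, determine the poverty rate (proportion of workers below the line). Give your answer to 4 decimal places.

0.2000

2 of the 10 workers have income below ¥258,000.
H = 2/10 = 0.2000.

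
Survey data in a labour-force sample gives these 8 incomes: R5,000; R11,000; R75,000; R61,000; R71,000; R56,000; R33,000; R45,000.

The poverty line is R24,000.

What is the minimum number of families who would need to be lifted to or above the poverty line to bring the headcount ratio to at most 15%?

1

2 of the 8 families are poor, so H = 2/8 = 0.250.
A headcount ratio of at most 15% allows at most ⌊0.15 × 8⌋ = 1 poor families.
So at least 2 − 1 = 1 must be lifted.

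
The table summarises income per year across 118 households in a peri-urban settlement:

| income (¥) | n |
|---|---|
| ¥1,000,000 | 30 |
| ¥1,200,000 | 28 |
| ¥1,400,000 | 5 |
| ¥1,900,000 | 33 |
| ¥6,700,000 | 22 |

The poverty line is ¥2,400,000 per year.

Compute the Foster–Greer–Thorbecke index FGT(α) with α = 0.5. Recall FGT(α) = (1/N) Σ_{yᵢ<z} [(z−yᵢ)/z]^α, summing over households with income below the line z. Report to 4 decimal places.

Incomes under z: 30×¥1,000,000, 28×¥1,200,000, 5×¥1,400,000, 33×¥1,900,000 (q = 96 of N = 118).
Shortfall ratios: (2400000−1000000)/2400000 = 0.5833 (×30); (2400000−1200000)/2400000 = 0.5000 (×28); (2400000−1400000)/2400000 = 0.4167 (×5); (2400000−1900000)/2400000 = 0.2083 (×33).
Raised to α = 0.5: 0.76376 (×30); 0.70711 (×28); 0.64550 (×5); 0.45644 (×33).
Sum = 61.001725; FGT(0.5) = 61.001725 / 118 = 0.5170.

0.5170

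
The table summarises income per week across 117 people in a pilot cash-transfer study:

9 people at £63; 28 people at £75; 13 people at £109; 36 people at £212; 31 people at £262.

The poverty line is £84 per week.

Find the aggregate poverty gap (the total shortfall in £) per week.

£441

Below z: 9×£63, 28×£75 (q = 37 of N = 117).
Individual gaps: 9×(84−63) = 189; 28×(84−75) = 252.
Aggregate gap = £441.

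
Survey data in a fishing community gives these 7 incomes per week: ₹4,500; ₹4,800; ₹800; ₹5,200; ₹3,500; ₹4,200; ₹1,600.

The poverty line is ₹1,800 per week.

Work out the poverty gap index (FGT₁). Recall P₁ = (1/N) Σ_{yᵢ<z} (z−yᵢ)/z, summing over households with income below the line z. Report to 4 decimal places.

0.0952

Below z: ₹800, ₹1,600 (q = 2 of N = 7).
Shortfall ratios: (1800−800)/1800 = 0.5556; (1800−1600)/1800 = 0.1111.
Sum of shortfalls = 0.666667; P₁ averages over all N: 0.666667 / 7 = 0.0952.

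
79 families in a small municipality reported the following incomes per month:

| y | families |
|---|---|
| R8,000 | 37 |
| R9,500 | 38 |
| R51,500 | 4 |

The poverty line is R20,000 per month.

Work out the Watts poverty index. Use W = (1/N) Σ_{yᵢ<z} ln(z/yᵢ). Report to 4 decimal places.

Below z: 37×R8,000, 38×R9,500 (q = 75 of N = 79).
ln(z/y) terms: ln(20000/8000) = 0.9163 (×37); ln(20000/9500) = 0.7444 (×38).
W = 62.191495 / 79 = 0.7872.

0.7872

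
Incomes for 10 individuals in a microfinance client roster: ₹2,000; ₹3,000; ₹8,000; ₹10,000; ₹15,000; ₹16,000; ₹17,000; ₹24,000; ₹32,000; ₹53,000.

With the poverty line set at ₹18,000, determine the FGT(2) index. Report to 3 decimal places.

0.203

Incomes under z: ₹2,000, ₹3,000, ₹8,000, ₹10,000, ₹15,000, ₹16,000, ₹17,000 (q = 7 of N = 10).
Normalized shortfalls: (18000−2000)/18000 = 0.8889; (18000−3000)/18000 = 0.8333; (18000−8000)/18000 = 0.5556; (18000−10000)/18000 = 0.4444; (18000−15000)/18000 = 0.1667; (18000−16000)/18000 = 0.1111; (18000−17000)/18000 = 0.0556.
Squared: 0.7901; 0.6944; 0.3086; 0.1975; 0.0278; 0.0123; 0.0031.
Sum = 2.033951; P₂ = 2.033951 / 10 = 0.203.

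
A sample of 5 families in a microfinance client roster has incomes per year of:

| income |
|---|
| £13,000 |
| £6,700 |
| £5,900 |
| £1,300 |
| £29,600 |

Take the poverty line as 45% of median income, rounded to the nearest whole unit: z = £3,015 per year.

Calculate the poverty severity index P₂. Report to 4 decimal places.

0.0647

Poor units: £1,300 (q = 1 of N = 5).
Normalized shortfalls: (3015−1300)/3015 = 0.5688.
Squared: 0.3236.
Sum = 0.323559; P₂ = 0.323559 / 5 = 0.0647.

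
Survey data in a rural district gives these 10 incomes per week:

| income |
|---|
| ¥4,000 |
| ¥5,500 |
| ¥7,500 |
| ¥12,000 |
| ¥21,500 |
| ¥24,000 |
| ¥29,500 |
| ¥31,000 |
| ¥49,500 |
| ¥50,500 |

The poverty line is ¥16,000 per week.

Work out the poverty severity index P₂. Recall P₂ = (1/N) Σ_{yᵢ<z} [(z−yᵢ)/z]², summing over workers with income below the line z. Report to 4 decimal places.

Incomes under z: ¥4,000, ¥5,500, ¥7,500, ¥12,000 (q = 4 of N = 10).
Gap ratios (z−y)/z: (16000−4000)/16000 = 0.7500; (16000−5500)/16000 = 0.6562; (16000−7500)/16000 = 0.5312; (16000−12000)/16000 = 0.2500.
Squared: 0.5625; 0.4307; 0.2822; 0.0625.
Sum = 1.337891; P₂ = 1.337891 / 10 = 0.1338.

0.1338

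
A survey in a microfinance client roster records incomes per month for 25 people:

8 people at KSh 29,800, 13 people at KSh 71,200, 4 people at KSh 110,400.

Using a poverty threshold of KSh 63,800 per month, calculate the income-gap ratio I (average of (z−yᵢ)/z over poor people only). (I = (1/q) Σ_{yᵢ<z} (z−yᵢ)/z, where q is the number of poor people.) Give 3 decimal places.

Below z: 8×KSh 29,800 (q = 8 of N = 25).
Shortfall ratios (z−y)/z: 0.5329 (×8); sum = 4.263323.
The income-gap ratio divides by q (the poor only): 4.263323 / 8 = 0.533.

0.533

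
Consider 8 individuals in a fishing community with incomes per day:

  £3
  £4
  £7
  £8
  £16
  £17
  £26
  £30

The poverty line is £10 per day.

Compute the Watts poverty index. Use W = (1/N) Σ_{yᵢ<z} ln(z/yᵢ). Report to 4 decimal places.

Below z: £3, £4, £7, £8 (q = 4 of N = 8).
Log shortfalls: ln(10/3) = 1.2040; ln(10/4) = 0.9163; ln(10/7) = 0.3567; ln(10/8) = 0.2231.
W = 2.700082 / 8 = 0.3375.

0.3375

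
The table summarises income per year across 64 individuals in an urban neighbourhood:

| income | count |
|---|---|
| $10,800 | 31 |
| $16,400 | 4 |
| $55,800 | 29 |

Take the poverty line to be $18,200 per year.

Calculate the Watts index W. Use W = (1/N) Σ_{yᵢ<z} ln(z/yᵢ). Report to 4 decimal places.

0.2593

Below the line: 31×$10,800, 4×$16,400 (q = 35 of N = 64).
ln(z/y) terms: ln(18200/10800) = 0.5219 (×31); ln(18200/16400) = 0.1041 (×4).
W = 16.594700 / 64 = 0.2593.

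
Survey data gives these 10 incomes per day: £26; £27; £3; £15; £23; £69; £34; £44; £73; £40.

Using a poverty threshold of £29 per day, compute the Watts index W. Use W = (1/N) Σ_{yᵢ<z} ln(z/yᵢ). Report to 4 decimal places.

0.3340

Below the line: £3, £15, £23, £26, £27 (q = 5 of N = 10).
Log gaps: ln(29/3) = 2.2687; ln(29/15) = 0.6592; ln(29/23) = 0.2318; ln(29/26) = 0.1092; ln(29/27) = 0.0715.
W = 3.340389 / 10 = 0.3340.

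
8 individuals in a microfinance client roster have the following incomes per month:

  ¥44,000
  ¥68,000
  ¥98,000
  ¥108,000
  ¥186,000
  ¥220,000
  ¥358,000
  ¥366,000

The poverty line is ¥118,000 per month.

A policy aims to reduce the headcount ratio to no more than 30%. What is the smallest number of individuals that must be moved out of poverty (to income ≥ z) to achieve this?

4 of the 8 individuals are poor, so H = 4/8 = 0.500.
A headcount ratio of at most 30% allows at most ⌊0.30 × 8⌋ = 2 poor individuals.
So at least 4 − 2 = 2 must be lifted.

2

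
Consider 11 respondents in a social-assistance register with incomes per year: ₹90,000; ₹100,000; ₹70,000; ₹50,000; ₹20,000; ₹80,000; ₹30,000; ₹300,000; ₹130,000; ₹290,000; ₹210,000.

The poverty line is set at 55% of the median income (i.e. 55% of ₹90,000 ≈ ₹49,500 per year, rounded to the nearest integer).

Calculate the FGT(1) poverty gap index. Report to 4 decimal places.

Below the line: ₹20,000, ₹30,000 (q = 2 of N = 11).
Gap ratios (z−y)/z: (49500−20000)/49500 = 0.5960; (49500−30000)/49500 = 0.3939.
Σ = 0.989899. Dividing by the full population N = 11 gives P₁ = 0.0900.

0.0900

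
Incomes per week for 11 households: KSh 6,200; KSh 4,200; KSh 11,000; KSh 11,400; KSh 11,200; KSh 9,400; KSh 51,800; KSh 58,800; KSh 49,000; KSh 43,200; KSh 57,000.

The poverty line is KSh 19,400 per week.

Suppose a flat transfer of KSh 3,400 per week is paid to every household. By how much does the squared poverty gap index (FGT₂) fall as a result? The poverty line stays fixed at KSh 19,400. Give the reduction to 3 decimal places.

Before: below the line — KSh 4,200, KSh 6,200, KSh 9,400, KSh 11,000, KSh 11,200, KSh 11,400; squared poverty gap index (FGT₂) = 0.17079.
After the KSh 3,400 transfer: below the line — KSh 7,600, KSh 9,600, KSh 12,800, KSh 14,400, KSh 14,600, KSh 14,800; squared poverty gap index (FGT₂) = 0.08407.
Reduction = 0.17079 − 0.08407 = 0.087.

0.087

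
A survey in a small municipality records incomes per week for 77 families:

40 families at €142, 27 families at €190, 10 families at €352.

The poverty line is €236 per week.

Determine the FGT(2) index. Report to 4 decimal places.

0.0957

Below the line: 40×€142, 27×€190 (q = 67 of N = 77).
Relative gaps: (236−142)/236 = 0.3983 (×40); (236−190)/236 = 0.1949 (×27).
Squared: 0.1586 (×40); 0.0380 (×27).
Sum = 7.371660; P₂ = 7.371660 / 77 = 0.0957.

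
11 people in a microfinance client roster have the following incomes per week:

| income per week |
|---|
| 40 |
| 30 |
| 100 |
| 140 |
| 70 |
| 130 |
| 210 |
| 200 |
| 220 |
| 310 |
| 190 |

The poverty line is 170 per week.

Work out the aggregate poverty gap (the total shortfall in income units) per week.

510

Below z: 30, 40, 70, 100, 130, 140 (q = 6 of N = 11).
Individual gaps: 170−30 = 140; 170−40 = 130; 170−70 = 100; 170−100 = 70; 170−130 = 40; 170−140 = 30.
Aggregate gap = 510.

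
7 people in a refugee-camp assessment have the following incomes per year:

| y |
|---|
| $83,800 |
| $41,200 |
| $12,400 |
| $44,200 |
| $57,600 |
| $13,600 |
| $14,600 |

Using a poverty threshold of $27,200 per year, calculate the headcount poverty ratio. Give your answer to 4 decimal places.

0.4286

3 of the 7 people have income below $27,200.
H = 3/7 = 0.4286.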